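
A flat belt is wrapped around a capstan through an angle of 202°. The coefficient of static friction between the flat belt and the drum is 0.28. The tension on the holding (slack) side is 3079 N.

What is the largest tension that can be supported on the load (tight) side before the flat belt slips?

T_max ≈ 8260 N

At impending slip the capstan equation gives T₂/T₁ = e^{μβ} with β in radians.
β = 202° × π/180 = 3.526 rad.
e^{μβ} = e^{0.28×3.526} = 2.684.
T₂ = T₁ · e^{μβ} = 3079 × 2.684 = 8260 N.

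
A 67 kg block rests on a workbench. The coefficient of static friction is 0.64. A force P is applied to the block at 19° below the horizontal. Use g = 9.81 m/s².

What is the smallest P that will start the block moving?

N = m g + P sin α (the push presses the block into the workbench).
At impending slip, P cos α = μ_s N = μ_s (m g + P sin α).
Solving: P (cos α − μ_s sin α) = μ_s m g → P = 0.64×657/(cos 19° − 0.64 sin 19°) = 421/0.7372 = 571 N.

P ≈ 571 N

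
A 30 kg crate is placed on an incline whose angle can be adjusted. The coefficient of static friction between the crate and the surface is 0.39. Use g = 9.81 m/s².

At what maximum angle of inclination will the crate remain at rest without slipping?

At the slip threshold, m g sin θ = μ_s · m g cos θ, so tan θ = μ_s.
θ_max = arctan(0.39) = 21.3°.

θ_max ≈ 21.3°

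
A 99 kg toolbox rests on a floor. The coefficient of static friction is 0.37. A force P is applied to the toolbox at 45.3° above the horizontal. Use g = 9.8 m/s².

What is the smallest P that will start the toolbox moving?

P ≈ 371 N

N = m g − P sin α (the pull lifts the toolbox).
At impending slip, P cos α = μ_s N = μ_s (m g − P sin α).
Solving: P (cos α + μ_s sin α) = μ_s m g → P = 0.37×970/(cos 45.3° + 0.37 sin 45.3°) = 359/0.9664 = 371 N.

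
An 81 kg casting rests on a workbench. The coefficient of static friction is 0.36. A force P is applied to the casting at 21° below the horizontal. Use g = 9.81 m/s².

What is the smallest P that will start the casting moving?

P ≈ 356 N

N = m g + P sin α (the push presses the casting into the workbench).
At impending slip, P cos α = μ_s N = μ_s (m g + P sin α).
Solving: P (cos α − μ_s sin α) = μ_s m g → P = 0.36×795/(cos 21° − 0.36 sin 21°) = 286/0.8046 = 356 N.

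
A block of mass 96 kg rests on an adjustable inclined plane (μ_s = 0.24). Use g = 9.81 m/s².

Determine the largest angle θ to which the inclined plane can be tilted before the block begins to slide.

At the slip threshold, m g sin θ = μ_s · m g cos θ, so tan θ = μ_s.
θ_max = arctan(0.24) = 13.5°.

θ_max ≈ 13.5°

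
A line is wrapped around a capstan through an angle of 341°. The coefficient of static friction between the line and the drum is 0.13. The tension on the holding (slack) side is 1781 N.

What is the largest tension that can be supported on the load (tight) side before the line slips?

At impending slip the capstan equation gives T₂/T₁ = e^{μβ} with β in radians.
β = 341° × π/180 = 5.952 rad.
e^{μβ} = e^{0.13×5.952} = 2.168.
T₂ = T₁ · e^{μβ} = 1781 × 2.168 = 3860 N.

T_max ≈ 3860 N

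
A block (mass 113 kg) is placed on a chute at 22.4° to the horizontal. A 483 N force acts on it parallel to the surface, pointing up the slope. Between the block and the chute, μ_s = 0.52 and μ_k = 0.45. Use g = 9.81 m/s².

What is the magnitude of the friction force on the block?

The normal reaction is N = m g cos θ = 1025 N.
The friction needed for equilibrium is m g sin θ − P = 422.4 − 483 = -60.57 N, measured positive up-slope.
Static friction can supply at most μ_s N = 532.9 N.
Since |-60.57| ≤ 532.9 N, no slip — friction simply equals what equilibrium demands.

f ≈ 60.6 N (down the incline)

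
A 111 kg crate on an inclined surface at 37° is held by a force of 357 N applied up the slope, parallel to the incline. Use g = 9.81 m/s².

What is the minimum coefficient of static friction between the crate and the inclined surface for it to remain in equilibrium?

N = m g cos θ = 869.6 N.
Friction must make up the shortfall along the incline: f = m g sin θ − P = 655.3 − 357 = 298.3 N.
At the threshold f = μ_s N, so μ_s,min = 298.3/869.6 = 0.343.

μ_s,min ≈ 0.343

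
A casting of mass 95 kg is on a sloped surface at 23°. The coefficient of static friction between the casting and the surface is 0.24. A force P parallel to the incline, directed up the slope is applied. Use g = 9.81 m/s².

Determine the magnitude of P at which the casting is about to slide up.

P ≈ 570 N

At impending motion up the slope, friction acts down-slope at its limit: f = μ_s N.
P is parallel to the surface, so N = m g cos θ = 858 N.
Along the incline: P = m g sin θ + μ_s N = 364 + 0.24×858 = 570 N.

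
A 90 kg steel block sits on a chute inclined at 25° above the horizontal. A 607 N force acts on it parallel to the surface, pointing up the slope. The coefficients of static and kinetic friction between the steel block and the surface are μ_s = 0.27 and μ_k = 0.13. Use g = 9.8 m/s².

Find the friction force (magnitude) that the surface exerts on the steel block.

f ≈ 104 N (down the incline)

Perpendicular to the surface, N = m g cos θ = 90·9.8·cos 25° = 799.4 N.
For equilibrium along the incline the friction force must supply f = m g sin θ − P = 372.7 − 607 = -234.3 N (positive meaning up-slope).
Maximum static friction available: μ_s N = 0.27 × 799.4 = 215.8 N.
Since |-234.3| > 215.8 N, static friction cannot hold it; the steel block slides up the incline and kinetic friction applies: f = μ_k N = 0.13 × 799.4 = 104 N.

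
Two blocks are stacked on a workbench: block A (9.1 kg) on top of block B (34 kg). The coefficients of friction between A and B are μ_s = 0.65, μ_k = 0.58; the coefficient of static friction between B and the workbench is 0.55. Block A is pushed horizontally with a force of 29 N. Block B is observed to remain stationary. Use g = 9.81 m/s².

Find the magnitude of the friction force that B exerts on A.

f ≈ 29 N

Between the blocks, N₁ = m_A g = 89.27 N.
Maximum static friction on A from B: μ_s N₁ = 0.65×89.27 = 58.03 N.
P = 29 N is within that limit, so A and B move together (both at rest); the A–B friction is simply f₁ = P = 29 N.
By Newton's third law B feels 29 N forward from A. With B stationary, the floor's static friction on B balances it: f₂ = 29 N (well within μ_s(m_A+m_B)g = 232.5 N).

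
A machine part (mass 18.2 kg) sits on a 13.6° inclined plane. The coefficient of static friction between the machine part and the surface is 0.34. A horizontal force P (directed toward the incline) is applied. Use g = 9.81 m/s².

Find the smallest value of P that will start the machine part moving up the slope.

P ≈ 113 N

At impending motion up the slope, friction acts down-slope at its limit: f = μ_s N.
Perpendicular to the incline: N = m g cos θ + P sin θ.
Along the incline: P cos θ = m g sin θ + μ_s N = m g sin θ + μ_s (m g cos θ + P sin θ).
Solving, P (cos θ − μ_s sin θ) = m g (sin θ + μ_s cos θ), so P = 18.2×9.81×(sin 13.6° + 0.34 cos 13.6°)/(cos 13.6° − 0.34 sin 13.6°) = 179×0.5656/0.892 = 113 N.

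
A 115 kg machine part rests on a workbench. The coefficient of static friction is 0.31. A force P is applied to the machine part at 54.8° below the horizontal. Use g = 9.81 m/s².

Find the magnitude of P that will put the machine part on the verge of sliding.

N = m g + P sin α (the push presses the machine part into the workbench).
At impending slip, P cos α = μ_s N = μ_s (m g + P sin α).
Solving: P (cos α − μ_s sin α) = μ_s m g → P = 0.31×1130/(cos 54.8° − 0.31 sin 54.8°) = 350/0.3231 = 1080 N.

P ≈ 1080 N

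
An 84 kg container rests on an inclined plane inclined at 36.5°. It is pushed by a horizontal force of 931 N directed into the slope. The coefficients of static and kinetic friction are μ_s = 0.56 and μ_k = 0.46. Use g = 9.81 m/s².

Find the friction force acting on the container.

Normal direction: N = m g cos θ + P sin θ = 1216 N.
Along the incline, the net driving force (taking up-slope positive) is P cos θ − m g sin θ = 748.4 − 490.2 = 258.2 N, so equilibrium requires friction f = -258.2 N (down-slope).
The limit of static friction is μ_s N = 681.1 N.
|f_req| = 258.2 ≤ 681.1 N → the container is in equilibrium; friction equals the required value.

f ≈ 258 N (down the incline)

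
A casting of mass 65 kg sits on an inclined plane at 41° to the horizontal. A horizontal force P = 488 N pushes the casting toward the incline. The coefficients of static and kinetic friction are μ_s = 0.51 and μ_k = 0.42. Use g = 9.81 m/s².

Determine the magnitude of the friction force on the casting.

f ≈ 50 N (up the incline)

The horizontal push has a component P sin θ into the surface, so N = m g cos θ + P sin θ = 481.2 + 320.2 = 801.4 N.
Parallel to the incline: P cos θ − m g sin θ = 368.3 − 418.3 = -50.04 N; the friction needed to balance this is 50.04 N acting up the slope.
Maximum static friction: μ_s N = 0.51 × 801.4 = 408.7 N.
Since 50.04 N is within the 408.7 N limit, the casting stays put and friction is exactly 50 N.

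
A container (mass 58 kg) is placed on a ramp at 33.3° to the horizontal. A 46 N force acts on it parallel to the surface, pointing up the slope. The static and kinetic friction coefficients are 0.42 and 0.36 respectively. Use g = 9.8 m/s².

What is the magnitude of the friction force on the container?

f ≈ 171 N (up the incline)

The normal reaction is N = m g cos θ = 475.1 N.
The friction needed for equilibrium is m g sin θ − P = 312.1 − 46 = 266.1 N, measured positive up-slope.
The static-friction ceiling is μ_s N = 0.42 × 475.1 = 199.5 N.
Since |266.1| > 199.5 N, static friction cannot hold it; the container slides down the incline and kinetic friction applies: f = μ_k N = 0.36 × 475.1 = 171 N.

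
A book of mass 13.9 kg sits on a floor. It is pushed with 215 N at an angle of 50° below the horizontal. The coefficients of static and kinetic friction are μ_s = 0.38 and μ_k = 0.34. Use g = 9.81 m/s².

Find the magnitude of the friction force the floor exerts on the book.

f ≈ 102 N

N = m g + P sin α = 136.4 + 215×sin 50° = 301.1 N.
Horizontally, friction must balance P cos α = 138.2 N.
μ_s N = 0.38 × 301.1 = 114.4 N.
138.2 > 114.4 N → the book slides; f = μ_k N = 0.34×301.1 = 102 N.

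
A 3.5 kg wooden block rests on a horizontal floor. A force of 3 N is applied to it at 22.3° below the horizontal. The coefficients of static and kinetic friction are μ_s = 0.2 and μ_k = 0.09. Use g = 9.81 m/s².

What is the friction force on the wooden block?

f ≈ 2.78 N

The vertical component of P adds to the normal force: N = m g + P sin α = 34.34 + 1.138 = 35.47 N.
Horizontally, friction must balance P cos α = 2.776 N.
The static-friction limit is μ_s N = 7.095 N.
2.776 ≤ 7.095 N → static; friction equals the required 2.78 N.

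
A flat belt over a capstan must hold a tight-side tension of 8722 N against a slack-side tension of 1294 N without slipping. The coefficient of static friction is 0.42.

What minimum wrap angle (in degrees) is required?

T₂/T₁ = e^{μβ} → β = ln(T₂/T₁)/μ.
β = ln(8722/1294)/0.42 = 1.908/0.42 = 4.543 rad.
In degrees: β = 4.543 × 180/π = 260°.

β_min ≈ 260°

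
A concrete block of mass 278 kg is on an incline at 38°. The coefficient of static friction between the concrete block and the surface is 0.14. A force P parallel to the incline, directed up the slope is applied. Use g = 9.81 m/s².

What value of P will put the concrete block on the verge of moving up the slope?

At impending motion up the slope, friction acts down-slope at its limit: f = μ_s N.
P is parallel to the surface, so N = m g cos θ = 2150 N.
Along the incline: P = m g sin θ + μ_s N = 1680 + 0.14×2150 = 1980 N.

P ≈ 1980 N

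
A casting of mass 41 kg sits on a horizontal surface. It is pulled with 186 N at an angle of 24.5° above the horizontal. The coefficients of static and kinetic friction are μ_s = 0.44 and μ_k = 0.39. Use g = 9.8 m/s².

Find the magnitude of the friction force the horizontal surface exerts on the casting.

Vertical equilibrium gives N = m g − P sin α = 324.7 N.
For equilibrium, f = P cos α = 186×cos 24.5° = 169.3 N.
The static-friction limit is μ_s N = 142.9 N.
The required friction exceeds μ_s N, so the casting moves and f = μ_k N = 127 N.

f ≈ 127 N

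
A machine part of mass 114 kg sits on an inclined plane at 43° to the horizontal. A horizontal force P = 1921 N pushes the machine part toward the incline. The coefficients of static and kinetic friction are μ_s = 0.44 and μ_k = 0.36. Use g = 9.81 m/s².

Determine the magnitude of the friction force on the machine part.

Normal direction: N = m g cos θ + P sin θ = 2128 N.
Along the incline, the net driving force (taking up-slope positive) is P cos θ − m g sin θ = 1405 − 762.7 = 642.2 N, so equilibrium requires friction f = -642.2 N (down-slope).
Maximum static friction: μ_s N = 0.44 × 2128 = 936.3 N.
|f_req| = 642.2 ≤ 936.3 N → the machine part is in equilibrium; friction equals the required value.

f ≈ 642 N (down the incline)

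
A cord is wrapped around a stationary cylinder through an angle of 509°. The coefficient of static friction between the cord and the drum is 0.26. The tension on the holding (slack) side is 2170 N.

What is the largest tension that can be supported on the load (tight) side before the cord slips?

T_max ≈ 21900 N

At impending slip the capstan equation gives T₂/T₁ = e^{μβ} with β in radians.
β = 509° × π/180 = 8.884 rad.
e^{μβ} = e^{0.26×8.884} = 10.07.
T₂ = T₁ · e^{μβ} = 2170 × 10.07 = 21900 N.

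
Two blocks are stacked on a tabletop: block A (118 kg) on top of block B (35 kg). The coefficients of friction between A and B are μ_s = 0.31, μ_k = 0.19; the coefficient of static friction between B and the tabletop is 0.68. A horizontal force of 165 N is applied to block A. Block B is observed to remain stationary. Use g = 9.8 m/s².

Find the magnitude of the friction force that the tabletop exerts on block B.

f ≈ 165 N

The normal force B exerts on A is simply A's weight, N₁ = 1156 N.
Maximum static friction on A from B: μ_s N₁ = 0.31×1156 = 358.5 N.
Since P = 165 N ≤ 358.5 N, A does not slip on B; friction on A equals P = 165 N.
B experiences an equal 165 N forward from A (third law). B is in equilibrium, so the floor supplies f₂ = 165 N of static friction (limit μ_s(m_A+m_B)g = 1020 N, not exceeded).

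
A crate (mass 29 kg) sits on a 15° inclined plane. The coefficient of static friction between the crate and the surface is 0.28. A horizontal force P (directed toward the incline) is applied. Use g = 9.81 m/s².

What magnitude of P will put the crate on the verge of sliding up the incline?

At impending motion up the slope, friction acts down-slope at its limit: f = μ_s N.
Perpendicular to the incline: N = m g cos θ + P sin θ.
Along the incline: P cos θ = m g sin θ + μ_s N = m g sin θ + μ_s (m g cos θ + P sin θ).
Solving, P (cos θ − μ_s sin θ) = m g (sin θ + μ_s cos θ), so P = 29×9.81×(sin 15° + 0.28 cos 15°)/(cos 15° − 0.28 sin 15°) = 284×0.5293/0.8935 = 169 N.

P ≈ 169 N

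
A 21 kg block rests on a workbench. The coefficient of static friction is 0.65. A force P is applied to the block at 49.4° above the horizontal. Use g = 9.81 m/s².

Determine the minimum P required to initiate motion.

P ≈ 117 N

N = m g − P sin α (the pull lifts the block).
At impending slip, P cos α = μ_s N = μ_s (m g − P sin α).
Solving: P (cos α + μ_s sin α) = μ_s m g → P = 0.65×206/(cos 49.4° + 0.65 sin 49.4°) = 134/1.144 = 117 N.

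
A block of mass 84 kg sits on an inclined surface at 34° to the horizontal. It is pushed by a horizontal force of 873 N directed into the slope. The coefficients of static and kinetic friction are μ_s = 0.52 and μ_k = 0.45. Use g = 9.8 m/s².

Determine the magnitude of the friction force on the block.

f ≈ 263 N (down the incline)

Resolve perpendicular to the incline: N = m g cos θ + P sin θ = 84×9.8×cos 34° + 873×sin 34° = 1171 N.
Parallel to the incline: P cos θ − m g sin θ = 723.7 − 460.3 = 263.4 N; the friction needed to balance this is 263.4 N acting down the slope.
Maximum static friction: μ_s N = 0.52 × 1171 = 608.7 N.
Since 263.4 N is within the 608.7 N limit, the block stays put and friction is exactly 263 N.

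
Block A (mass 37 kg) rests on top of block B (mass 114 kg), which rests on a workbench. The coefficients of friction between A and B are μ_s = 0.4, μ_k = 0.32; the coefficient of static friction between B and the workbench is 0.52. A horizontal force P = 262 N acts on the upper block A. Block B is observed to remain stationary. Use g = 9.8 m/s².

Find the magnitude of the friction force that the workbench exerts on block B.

f ≈ 116 N

The normal force B exerts on A is simply A's weight, N₁ = 362.6 N.
So the A–B interface can sustain at most μ_s N₁ = 145 N of static friction.
P = 262 N exceeds that limit, so A slips over B and the interface friction becomes kinetic: f₁ = μ_k N₁ = 0.32×362.6 = 116 N.
By Newton's third law B feels 116 N forward from A. With B stationary, the floor's static friction on B balances it: f₂ = 116 N (well within μ_s(m_A+m_B)g = 769.5 N).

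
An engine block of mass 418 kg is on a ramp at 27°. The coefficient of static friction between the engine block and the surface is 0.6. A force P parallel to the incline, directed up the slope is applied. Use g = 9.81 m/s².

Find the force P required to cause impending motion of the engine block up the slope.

P ≈ 4050 N

At impending motion up the slope, friction acts down-slope at its limit: f = μ_s N.
P is parallel to the surface, so N = m g cos θ = 3650 N.
Along the incline: P = m g sin θ + μ_s N = 1860 + 0.6×3650 = 4050 N.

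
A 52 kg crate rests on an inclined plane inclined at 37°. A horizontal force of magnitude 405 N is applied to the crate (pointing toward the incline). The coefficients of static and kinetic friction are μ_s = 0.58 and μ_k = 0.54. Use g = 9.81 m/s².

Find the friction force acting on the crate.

f ≈ 16.4 N (down the incline)

Normal direction: N = m g cos θ + P sin θ = 651.1 N.
Parallel to the incline: P cos θ − m g sin θ = 323.4 − 307 = 16.45 N; the friction needed to balance this is 16.45 N acting down the slope.
Maximum static friction: μ_s N = 0.58 × 651.1 = 377.7 N.
|f_req| = 16.45 ≤ 377.7 N → the crate is in equilibrium; friction equals the required value.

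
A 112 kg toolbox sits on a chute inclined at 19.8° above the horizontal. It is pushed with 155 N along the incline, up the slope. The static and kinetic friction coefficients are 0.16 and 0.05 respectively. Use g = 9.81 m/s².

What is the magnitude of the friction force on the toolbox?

f ≈ 51.7 N (up the incline)

Normal force: N = m g cos θ = 112 × 9.81 × cos 19.8° = 1034 N.
The friction needed for equilibrium is m g sin θ − P = 372.2 − 155 = 217.2 N, measured positive up-slope.
The static-friction ceiling is μ_s N = 0.16 × 1034 = 165.4 N.
Since |217.2| > 165.4 N, static friction cannot hold it; the toolbox slides down the incline and kinetic friction applies: f = μ_k N = 0.05 × 1034 = 51.7 N.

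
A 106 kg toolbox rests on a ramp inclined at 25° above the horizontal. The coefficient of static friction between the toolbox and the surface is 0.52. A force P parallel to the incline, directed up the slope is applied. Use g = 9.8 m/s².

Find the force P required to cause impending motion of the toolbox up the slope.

At impending motion up the slope, friction acts down-slope at its limit: f = μ_s N.
P is parallel to the surface, so N = m g cos θ = 941 N.
Along the incline: P = m g sin θ + μ_s N = 439 + 0.52×941 = 929 N.

P ≈ 929 N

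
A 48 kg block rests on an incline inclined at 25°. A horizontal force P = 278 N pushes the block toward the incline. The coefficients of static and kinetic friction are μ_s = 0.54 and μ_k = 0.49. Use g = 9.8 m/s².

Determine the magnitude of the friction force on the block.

f ≈ 53.2 N (down the incline)

Normal direction: N = m g cos θ + P sin θ = 543.8 N.
Along the incline, the net driving force (taking up-slope positive) is P cos θ − m g sin θ = 252 − 198.8 = 53.15 N, so equilibrium requires friction f = -53.15 N (down-slope).
Maximum static friction: μ_s N = 0.54 × 543.8 = 293.7 N.
Since 53.15 N is within the 293.7 N limit, the block stays put and friction is exactly 53.2 N.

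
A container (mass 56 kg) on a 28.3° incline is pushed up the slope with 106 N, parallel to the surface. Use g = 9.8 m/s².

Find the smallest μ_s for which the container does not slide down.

μ_s,min ≈ 0.319

N = m g cos θ = 483.2 N.
Friction must make up the shortfall along the incline: f = m g sin θ − P = 260.2 − 106 = 154.2 N.
At the threshold f = μ_s N, so μ_s,min = 154.2/483.2 = 0.319.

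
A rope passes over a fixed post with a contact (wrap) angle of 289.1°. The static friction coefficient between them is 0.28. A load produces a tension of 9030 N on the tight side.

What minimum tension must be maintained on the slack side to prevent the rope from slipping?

T_min ≈ 2200 N

Capstan equation at impending slip: T_tight/T_slack = e^{μβ}.
β = 289.1° = 5.046 rad; e^{μβ} = e^{0.28×5.046} = 4.107.
T_slack = T_tight / e^{μβ} = 9030 / 4.107 = 2200 N.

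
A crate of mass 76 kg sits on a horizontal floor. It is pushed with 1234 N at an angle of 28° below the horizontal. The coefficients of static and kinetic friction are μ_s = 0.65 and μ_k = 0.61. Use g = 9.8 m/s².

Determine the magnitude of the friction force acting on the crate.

Vertical equilibrium gives N = m g + P sin α = 1324 N.
Horizontally, friction must balance P cos α = 1090 N.
The static-friction limit is μ_s N = 860.7 N.
The required friction exceeds μ_s N, so the crate moves and f = μ_k N = 808 N.

f ≈ 808 N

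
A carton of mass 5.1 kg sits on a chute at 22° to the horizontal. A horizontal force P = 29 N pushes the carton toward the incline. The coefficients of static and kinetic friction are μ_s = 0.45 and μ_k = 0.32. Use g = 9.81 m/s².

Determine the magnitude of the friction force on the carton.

f ≈ 8.15 N (down the incline)

The horizontal push has a component P sin θ into the surface, so N = m g cos θ + P sin θ = 46.39 + 10.86 = 57.25 N.
Along the incline, the net driving force (taking up-slope positive) is P cos θ − m g sin θ = 26.89 − 18.74 = 8.146 N, so equilibrium requires friction f = -8.146 N (down-slope).
The limit of static friction is μ_s N = 25.76 N.
|f_req| = 8.146 ≤ 25.76 N → the carton is in equilibrium; friction equals the required value.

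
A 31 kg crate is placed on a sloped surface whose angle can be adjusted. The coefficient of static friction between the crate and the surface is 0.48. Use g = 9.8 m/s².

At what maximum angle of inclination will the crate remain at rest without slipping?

θ_max ≈ 25.6°

At the slip threshold, m g sin θ = μ_s · m g cos θ, so tan θ = μ_s.
θ_max = arctan(0.48) = 25.6°.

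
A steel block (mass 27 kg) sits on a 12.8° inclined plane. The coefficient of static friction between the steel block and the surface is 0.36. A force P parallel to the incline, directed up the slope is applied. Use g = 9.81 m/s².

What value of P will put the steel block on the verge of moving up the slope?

At impending motion up the slope, friction acts down-slope at its limit: f = μ_s N.
P is parallel to the surface, so N = m g cos θ = 258 N.
Along the incline: P = m g sin θ + μ_s N = 58.7 + 0.36×258 = 152 N.

P ≈ 152 N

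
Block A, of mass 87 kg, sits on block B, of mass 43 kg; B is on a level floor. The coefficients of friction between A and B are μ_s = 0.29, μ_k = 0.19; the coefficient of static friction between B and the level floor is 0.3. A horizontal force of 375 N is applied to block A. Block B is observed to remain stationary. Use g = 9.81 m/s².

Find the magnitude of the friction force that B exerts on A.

f ≈ 162 N

The normal force B exerts on A is simply A's weight, N₁ = 853.5 N.
Maximum static friction on A from B: μ_s N₁ = 0.29×853.5 = 247.5 N.
P = 375 N exceeds that limit, so A slips over B and the interface friction becomes kinetic: f₁ = μ_k N₁ = 0.19×853.5 = 162 N.
B experiences an equal 162 N forward from A (third law). B is in equilibrium, so the floor supplies f₂ = 162 N of static friction (limit μ_s(m_A+m_B)g = 382.6 N, not exceeded).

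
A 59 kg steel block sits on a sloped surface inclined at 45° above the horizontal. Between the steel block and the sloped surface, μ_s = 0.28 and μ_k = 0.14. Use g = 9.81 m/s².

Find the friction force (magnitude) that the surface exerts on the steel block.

Normal force: N = m g cos θ = 59 × 9.81 × cos 45° = 409.3 N.
Along the slope the weight component is m g sin θ = 409.3 N; friction must supply exactly this, acting up-slope.
The static-friction ceiling is μ_s N = 0.28 × 409.3 = 114.6 N.
|409.3| exceeds 114.6 N, so the steel block slips down-slope; friction is kinetic, f = μ_k N = 0.14×409.3 = 57.3 N.

f ≈ 57.3 N (up the incline)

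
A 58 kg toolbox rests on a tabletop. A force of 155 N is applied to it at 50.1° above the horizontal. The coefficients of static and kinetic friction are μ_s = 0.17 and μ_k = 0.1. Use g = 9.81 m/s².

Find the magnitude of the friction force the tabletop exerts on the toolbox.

N = m g − P sin α = 569 − 155×sin 50.1° = 450.1 N.
Horizontally, friction must balance P cos α = 99.42 N.
The static-friction limit is μ_s N = 76.51 N.
The required friction exceeds μ_s N, so the toolbox moves and f = μ_k N = 45 N.

f ≈ 45 N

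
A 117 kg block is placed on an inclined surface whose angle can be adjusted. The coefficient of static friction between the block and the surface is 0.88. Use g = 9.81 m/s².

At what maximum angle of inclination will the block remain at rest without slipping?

θ_max ≈ 41.3°

At the slip threshold, m g sin θ = μ_s · m g cos θ, so tan θ = μ_s.
θ_max = arctan(0.88) = 41.3°.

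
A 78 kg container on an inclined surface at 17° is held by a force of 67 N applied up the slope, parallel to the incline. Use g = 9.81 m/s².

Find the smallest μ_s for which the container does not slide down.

N = m g cos θ = 731.7 N.
Friction must make up the shortfall along the incline: f = m g sin θ − P = 223.7 − 67 = 156.7 N.
At the threshold f = μ_s N, so μ_s,min = 156.7/731.7 = 0.214.

μ_s,min ≈ 0.214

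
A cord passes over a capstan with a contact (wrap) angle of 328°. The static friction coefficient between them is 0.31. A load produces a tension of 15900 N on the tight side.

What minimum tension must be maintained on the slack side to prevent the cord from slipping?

T_min ≈ 2700 N

Capstan equation at impending slip: T_tight/T_slack = e^{μβ}.
β = 328° = 5.725 rad; e^{μβ} = e^{0.31×5.725} = 5.898.
T_slack = T_tight / e^{μβ} = 15900 / 5.898 = 2700 N.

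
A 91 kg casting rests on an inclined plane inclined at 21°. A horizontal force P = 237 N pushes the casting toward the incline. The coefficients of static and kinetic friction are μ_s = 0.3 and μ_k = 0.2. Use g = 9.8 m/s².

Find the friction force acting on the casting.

f ≈ 98.3 N (up the incline)

The horizontal push has a component P sin θ into the surface, so N = m g cos θ + P sin θ = 832.6 + 84.93 = 917.5 N.
Parallel to the incline: P cos θ − m g sin θ = 221.3 − 319.6 = -98.33 N; the friction needed to balance this is 98.33 N acting up the slope.
Maximum static friction: μ_s N = 0.3 × 917.5 = 275.3 N.
|f_req| = 98.33 ≤ 275.3 N → the casting is in equilibrium; friction equals the required value.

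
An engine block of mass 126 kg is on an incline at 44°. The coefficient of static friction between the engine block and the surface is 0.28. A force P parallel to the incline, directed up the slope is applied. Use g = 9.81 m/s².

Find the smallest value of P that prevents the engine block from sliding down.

The engine block tends to slide down (tan θ > μ_s), so at the point of impending slip friction acts up-slope at its limit: f = μ_s N.
P is parallel to the surface, so N = m g cos θ = 889 N.
Along the incline: P + μ_s N = m g sin θ, so P = 859 − 0.28×889 = 610 N.

P_min ≈ 610 N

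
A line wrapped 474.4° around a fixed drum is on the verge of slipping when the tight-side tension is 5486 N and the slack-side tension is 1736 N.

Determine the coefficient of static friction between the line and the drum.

T₂/T₁ = e^{μβ} → μ = ln(T₂/T₁)/β.
β = 474.4° = 8.28 rad.
μ = ln(5486/1736)/8.28 = ln(3.16)/8.28 = 0.139.

μ ≈ 0.139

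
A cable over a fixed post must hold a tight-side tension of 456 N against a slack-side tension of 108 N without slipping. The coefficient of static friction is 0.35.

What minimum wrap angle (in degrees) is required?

β_min ≈ 236°

T₂/T₁ = e^{μβ} → β = ln(T₂/T₁)/μ.
β = ln(456/108)/0.35 = 1.44/0.35 = 4.115 rad.
In degrees: β = 4.115 × 180/π = 236°.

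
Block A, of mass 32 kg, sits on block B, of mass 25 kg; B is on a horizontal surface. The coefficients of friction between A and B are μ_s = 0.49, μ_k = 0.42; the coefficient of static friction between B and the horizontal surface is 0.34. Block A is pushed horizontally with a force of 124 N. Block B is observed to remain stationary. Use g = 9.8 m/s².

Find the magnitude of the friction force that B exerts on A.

Between the blocks, N₁ = m_A g = 313.6 N.
So the A–B interface can sustain at most μ_s N₁ = 153.7 N of static friction.
P = 124 N is within that limit, so A and B move together (both at rest); the A–B friction is simply f₁ = P = 124 N.
By Newton's third law B feels 124 N forward from A. With B stationary, the floor's static friction on B balances it: f₂ = 124 N (well within μ_s(m_A+m_B)g = 189.9 N).

f ≈ 124 N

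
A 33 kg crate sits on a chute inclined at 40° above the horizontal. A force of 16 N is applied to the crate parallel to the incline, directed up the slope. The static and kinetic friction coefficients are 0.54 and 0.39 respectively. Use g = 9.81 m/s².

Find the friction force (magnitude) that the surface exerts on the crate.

Normal force: N = m g cos θ = 33 × 9.81 × cos 40° = 248 N.
For equilibrium along the incline the friction force must supply f = m g sin θ − P = 208.1 − 16 = 192.1 N (positive meaning up-slope).
The static-friction ceiling is μ_s N = 0.54 × 248 = 133.9 N.
Since |192.1| > 133.9 N, static friction cannot hold it; the crate slides down the incline and kinetic friction applies: f = μ_k N = 0.39 × 248 = 96.7 N.

f ≈ 96.7 N (up the incline)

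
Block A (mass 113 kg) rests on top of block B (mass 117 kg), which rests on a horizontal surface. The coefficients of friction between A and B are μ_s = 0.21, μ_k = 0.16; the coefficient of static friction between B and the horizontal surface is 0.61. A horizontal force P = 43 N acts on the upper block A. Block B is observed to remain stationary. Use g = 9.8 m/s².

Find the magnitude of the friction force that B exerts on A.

f ≈ 43 N

Normal force at the A–B interface: N₁ = m_A g = 1107 N.
Maximum static friction on A from B: μ_s N₁ = 0.21×1107 = 232.6 N.
P = 43 N is within that limit, so A and B move together (both at rest); the A–B friction is simply f₁ = P = 43 N.
By Newton's third law B feels 43 N forward from A. With B stationary, the floor's static friction on B balances it: f₂ = 43 N (well within μ_s(m_A+m_B)g = 1375 N).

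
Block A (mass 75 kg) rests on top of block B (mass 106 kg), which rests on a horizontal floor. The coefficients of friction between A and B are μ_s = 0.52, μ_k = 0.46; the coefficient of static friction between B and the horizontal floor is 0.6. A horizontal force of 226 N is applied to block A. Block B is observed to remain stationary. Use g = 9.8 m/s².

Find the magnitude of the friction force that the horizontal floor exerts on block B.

The normal force B exerts on A is simply A's weight, N₁ = 735 N.
Maximum static friction on A from B: μ_s N₁ = 0.52×735 = 382.2 N.
P = 226 N is within that limit, so A and B move together (both at rest); the A–B friction is simply f₁ = P = 226 N.
By Newton's third law B feels 226 N forward from A. With B stationary, the floor's static friction on B balances it: f₂ = 226 N (well within μ_s(m_A+m_B)g = 1064 N).

f ≈ 226 N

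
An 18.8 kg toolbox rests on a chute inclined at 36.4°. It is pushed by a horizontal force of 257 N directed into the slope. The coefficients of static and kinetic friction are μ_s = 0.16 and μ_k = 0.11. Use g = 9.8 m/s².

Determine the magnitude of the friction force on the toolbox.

The horizontal push has a component P sin θ into the surface, so N = m g cos θ + P sin θ = 148.3 + 152.5 = 300.8 N.
Parallel to the incline: P cos θ − m g sin θ = 206.9 − 109.3 = 97.53 N; the friction needed to balance this is 97.53 N acting down the slope.
Maximum static friction: μ_s N = 0.16 × 300.8 = 48.13 N.
The required 97.53 N exceeds the static limit, so the toolbox slides up-slope and f = μ_k N = 0.11×300.8 = 33.1 N.

f ≈ 33.1 N (down the incline)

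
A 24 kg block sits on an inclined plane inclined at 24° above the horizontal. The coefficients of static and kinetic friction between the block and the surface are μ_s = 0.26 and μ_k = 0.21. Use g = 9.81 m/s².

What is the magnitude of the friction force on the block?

Normal force: N = m g cos θ = 24 × 9.81 × cos 24° = 215.1 N.
Along the slope the weight component is m g sin θ = 95.76 N; friction must supply exactly this, acting up-slope.
Static friction can supply at most μ_s N = 55.92 N.
|95.76| exceeds 55.92 N, so the block slips down-slope; friction is kinetic, f = μ_k N = 0.21×215.1 = 45.2 N.

f ≈ 45.2 N (up the incline)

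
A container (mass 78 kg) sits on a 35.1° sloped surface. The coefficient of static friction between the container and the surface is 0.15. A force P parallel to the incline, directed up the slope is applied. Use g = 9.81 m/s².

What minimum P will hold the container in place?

P_min ≈ 346 N

The container tends to slide down (tan θ > μ_s), so at the point of impending slip friction acts up-slope at its limit: f = μ_s N.
P is parallel to the surface, so N = m g cos θ = 626 N.
Along the incline: P + μ_s N = m g sin θ, so P = 440 − 0.15×626 = 346 N.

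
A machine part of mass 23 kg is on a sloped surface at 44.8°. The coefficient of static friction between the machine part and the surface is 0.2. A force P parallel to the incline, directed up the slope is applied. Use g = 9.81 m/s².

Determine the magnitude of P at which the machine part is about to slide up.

P ≈ 191 N

At impending motion up the slope, friction acts down-slope at its limit: f = μ_s N.
P is parallel to the surface, so N = m g cos θ = 160 N.
Along the incline: P = m g sin θ + μ_s N = 159 + 0.2×160 = 191 N.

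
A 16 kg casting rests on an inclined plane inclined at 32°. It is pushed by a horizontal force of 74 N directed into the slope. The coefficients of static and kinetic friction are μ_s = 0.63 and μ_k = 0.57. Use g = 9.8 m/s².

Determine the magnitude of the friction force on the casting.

f ≈ 20.3 N (up the incline)

Normal direction: N = m g cos θ + P sin θ = 172.2 N.
Along the incline, the net driving force (taking up-slope positive) is P cos θ − m g sin θ = 62.76 − 83.09 = -20.34 N, so equilibrium requires friction f = 20.34 N (up-slope).
Maximum static friction: μ_s N = 0.63 × 172.2 = 108.5 N.
Since 20.34 N is within the 108.5 N limit, the casting stays put and friction is exactly 20.3 N.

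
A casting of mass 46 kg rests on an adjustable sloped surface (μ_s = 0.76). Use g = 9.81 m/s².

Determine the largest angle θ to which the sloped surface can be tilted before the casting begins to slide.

θ_max ≈ 37.2°

At the slip threshold, m g sin θ = μ_s · m g cos θ, so tan θ = μ_s.
θ_max = arctan(0.76) = 37.2°.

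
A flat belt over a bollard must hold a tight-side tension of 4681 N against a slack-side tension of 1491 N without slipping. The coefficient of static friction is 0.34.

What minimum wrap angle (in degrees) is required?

β_min ≈ 193°

T₂/T₁ = e^{μβ} → β = ln(T₂/T₁)/μ.
β = ln(4681/1491)/0.34 = 1.144/0.34 = 3.365 rad.
In degrees: β = 3.365 × 180/π = 193°.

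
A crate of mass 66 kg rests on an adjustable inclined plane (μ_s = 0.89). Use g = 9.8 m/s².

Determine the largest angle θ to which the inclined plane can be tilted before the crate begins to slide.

At the slip threshold, m g sin θ = μ_s · m g cos θ, so tan θ = μ_s.
θ_max = arctan(0.89) = 41.7°.

θ_max ≈ 41.7°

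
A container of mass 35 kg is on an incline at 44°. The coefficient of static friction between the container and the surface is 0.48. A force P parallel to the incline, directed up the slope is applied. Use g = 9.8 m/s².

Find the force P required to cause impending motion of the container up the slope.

P ≈ 357 N

At impending motion up the slope, friction acts down-slope at its limit: f = μ_s N.
P is parallel to the surface, so N = m g cos θ = 247 N.
Along the incline: P = m g sin θ + μ_s N = 238 + 0.48×247 = 357 N.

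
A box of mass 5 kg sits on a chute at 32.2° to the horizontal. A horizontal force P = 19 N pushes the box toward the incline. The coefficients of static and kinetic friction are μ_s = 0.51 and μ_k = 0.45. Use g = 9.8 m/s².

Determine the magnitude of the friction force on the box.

The horizontal push has a component P sin θ into the surface, so N = m g cos θ + P sin θ = 41.46 + 10.12 = 51.59 N.
Parallel to the incline: P cos θ − m g sin θ = 16.08 − 26.11 = -10.03 N; the friction needed to balance this is 10.03 N acting up the slope.
The limit of static friction is μ_s N = 26.31 N.
Since 10.03 N is within the 26.31 N limit, the box stays put and friction is exactly 10 N.

f ≈ 10 N (up the incline)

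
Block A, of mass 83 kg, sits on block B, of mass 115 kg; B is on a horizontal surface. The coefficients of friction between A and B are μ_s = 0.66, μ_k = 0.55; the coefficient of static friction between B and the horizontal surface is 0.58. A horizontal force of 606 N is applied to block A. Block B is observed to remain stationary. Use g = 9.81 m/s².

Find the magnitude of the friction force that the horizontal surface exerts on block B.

Normal force at the A–B interface: N₁ = m_A g = 814.2 N.
So the A–B interface can sustain at most μ_s N₁ = 537.4 N of static friction.
Since P = 606 N > 537.4 N, A slides on B; the A–B friction is kinetic: f₁ = μ_k N₁ = 0.55×814.2 = 448 N.
By Newton's third law B feels 448 N forward from A. With B stationary, the floor's static friction on B balances it: f₂ = 448 N (well within μ_s(m_A+m_B)g = 1127 N).

f ≈ 448 N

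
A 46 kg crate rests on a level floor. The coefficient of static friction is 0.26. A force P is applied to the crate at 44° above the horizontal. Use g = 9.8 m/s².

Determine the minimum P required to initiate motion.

N = m g − P sin α (the pull lifts the crate).
At impending slip, P cos α = μ_s N = μ_s (m g − P sin α).
Solving: P (cos α + μ_s sin α) = μ_s m g → P = 0.26×451/(cos 44° + 0.26 sin 44°) = 117/0.9 = 130 N.

P ≈ 130 N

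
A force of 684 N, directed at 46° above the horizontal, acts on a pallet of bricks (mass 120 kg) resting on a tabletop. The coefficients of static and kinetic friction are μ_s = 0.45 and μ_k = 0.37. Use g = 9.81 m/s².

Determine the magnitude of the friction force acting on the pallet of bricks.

f ≈ 254 N

The vertical component of P reduces the normal force: N = m g − P sin α = 1177 − 492 = 685.2 N.
For equilibrium, f = P cos α = 684×cos 46° = 475.1 N.
The static-friction limit is μ_s N = 308.3 N.
The required friction exceeds μ_s N, so the pallet of bricks moves and f = μ_k N = 254 N.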